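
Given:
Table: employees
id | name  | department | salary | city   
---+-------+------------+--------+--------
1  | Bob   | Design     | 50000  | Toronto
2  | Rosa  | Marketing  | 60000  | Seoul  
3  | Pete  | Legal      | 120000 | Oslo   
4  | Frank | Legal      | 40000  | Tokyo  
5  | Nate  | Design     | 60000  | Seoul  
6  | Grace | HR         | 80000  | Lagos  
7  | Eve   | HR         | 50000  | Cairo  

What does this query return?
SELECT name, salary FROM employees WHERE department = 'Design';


Filtering: department = 'Design'
Matching rows: 2

2 rows:
Bob, 50000
Nate, 60000


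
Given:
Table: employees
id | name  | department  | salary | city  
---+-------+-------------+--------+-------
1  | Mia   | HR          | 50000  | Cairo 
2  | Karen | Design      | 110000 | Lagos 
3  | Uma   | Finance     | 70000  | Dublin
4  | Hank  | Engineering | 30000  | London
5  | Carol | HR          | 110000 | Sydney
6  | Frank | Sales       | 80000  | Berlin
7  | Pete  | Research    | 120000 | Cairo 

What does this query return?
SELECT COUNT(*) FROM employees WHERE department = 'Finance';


Counting rows where department = 'Finance'
  Uma -> MATCH


1


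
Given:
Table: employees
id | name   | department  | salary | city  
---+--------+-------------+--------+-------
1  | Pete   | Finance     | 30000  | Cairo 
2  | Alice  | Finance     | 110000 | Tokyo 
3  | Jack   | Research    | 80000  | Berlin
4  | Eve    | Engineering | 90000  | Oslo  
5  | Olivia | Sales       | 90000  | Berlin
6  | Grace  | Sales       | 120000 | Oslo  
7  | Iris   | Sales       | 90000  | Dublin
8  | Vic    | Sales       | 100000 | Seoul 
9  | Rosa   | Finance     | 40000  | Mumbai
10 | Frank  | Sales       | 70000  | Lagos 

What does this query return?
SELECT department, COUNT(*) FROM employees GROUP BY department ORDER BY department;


Assigning each row to its department group:
  Pete -> Finance
  Alice -> Finance
  Jack -> Research
  Eve -> Engineering
  Olivia -> Sales
  Grace -> Sales
  Iris -> Sales
  Vic -> Sales
  Rosa -> Finance
  Frank -> Sales


4 groups:
Engineering, 1
Finance, 3
Research, 1
Sales, 5


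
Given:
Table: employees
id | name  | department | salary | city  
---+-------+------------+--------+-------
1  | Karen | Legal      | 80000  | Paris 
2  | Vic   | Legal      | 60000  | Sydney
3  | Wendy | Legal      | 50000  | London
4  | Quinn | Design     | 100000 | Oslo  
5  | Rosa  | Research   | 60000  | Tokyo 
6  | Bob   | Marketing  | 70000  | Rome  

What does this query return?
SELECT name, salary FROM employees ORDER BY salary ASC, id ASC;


Sorting by salary ASC, then id ASC for ties

6 rows:
Wendy, 50000
Vic, 60000
Rosa, 60000
Bob, 70000
Karen, 80000
Quinn, 100000


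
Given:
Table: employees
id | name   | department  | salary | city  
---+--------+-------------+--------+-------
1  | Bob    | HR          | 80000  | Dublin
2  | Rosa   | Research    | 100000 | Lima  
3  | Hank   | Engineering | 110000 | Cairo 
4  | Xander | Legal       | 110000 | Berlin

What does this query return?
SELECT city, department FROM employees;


Projecting columns: city, department

4 rows:
Dublin, HR
Lima, Research
Cairo, Engineering
Berlin, Legal


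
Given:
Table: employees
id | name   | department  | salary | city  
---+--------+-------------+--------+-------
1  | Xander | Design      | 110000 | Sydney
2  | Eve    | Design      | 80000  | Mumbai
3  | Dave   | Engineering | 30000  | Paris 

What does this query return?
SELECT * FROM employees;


SELECT * returns all 3 rows with all columns

3 rows:
1, Xander, Design, 110000, Sydney
2, Eve, Design, 80000, Mumbai
3, Dave, Engineering, 30000, Paris


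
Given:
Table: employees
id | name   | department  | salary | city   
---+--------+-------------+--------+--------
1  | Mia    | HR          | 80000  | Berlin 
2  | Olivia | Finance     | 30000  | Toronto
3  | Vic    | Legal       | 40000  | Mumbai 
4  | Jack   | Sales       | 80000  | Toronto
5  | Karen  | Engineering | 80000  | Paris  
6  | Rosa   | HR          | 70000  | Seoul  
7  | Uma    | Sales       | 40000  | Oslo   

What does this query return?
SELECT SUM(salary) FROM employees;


SUM(salary) = 80000 + 30000 + 40000 + 80000 + 80000 + 70000 + 40000 = 420000

420000


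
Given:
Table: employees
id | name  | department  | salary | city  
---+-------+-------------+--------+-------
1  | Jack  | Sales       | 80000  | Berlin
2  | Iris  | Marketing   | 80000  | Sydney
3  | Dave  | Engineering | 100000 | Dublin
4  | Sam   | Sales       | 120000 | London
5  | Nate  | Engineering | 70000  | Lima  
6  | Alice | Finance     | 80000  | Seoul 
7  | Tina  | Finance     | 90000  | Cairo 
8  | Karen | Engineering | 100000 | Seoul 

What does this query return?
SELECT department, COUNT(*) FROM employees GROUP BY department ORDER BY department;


Assigning each row to its department group:
  Jack -> Sales
  Iris -> Marketing
  Dave -> Engineering
  Sam -> Sales
  Nate -> Engineering
  Alice -> Finance
  Tina -> Finance
  Karen -> Engineering


4 groups:
Engineering, 3
Finance, 2
Marketing, 1
Sales, 2


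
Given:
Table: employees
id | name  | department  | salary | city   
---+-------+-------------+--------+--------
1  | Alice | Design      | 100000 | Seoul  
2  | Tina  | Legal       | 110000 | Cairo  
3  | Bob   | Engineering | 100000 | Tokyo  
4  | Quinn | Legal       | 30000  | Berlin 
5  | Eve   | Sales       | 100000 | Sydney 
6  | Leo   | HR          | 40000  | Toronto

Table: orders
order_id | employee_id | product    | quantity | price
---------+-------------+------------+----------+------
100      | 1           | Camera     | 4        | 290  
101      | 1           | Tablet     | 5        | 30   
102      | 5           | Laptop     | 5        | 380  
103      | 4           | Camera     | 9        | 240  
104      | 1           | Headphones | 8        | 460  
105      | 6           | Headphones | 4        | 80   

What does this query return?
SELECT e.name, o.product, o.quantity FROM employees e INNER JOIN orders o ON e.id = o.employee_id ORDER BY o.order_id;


Joining employees.id = orders.employee_id:
  employee Alice (id=1) -> order Camera
  employee Alice (id=1) -> order Tablet
  employee Eve (id=5) -> order Laptop
  employee Quinn (id=4) -> order Camera
  employee Alice (id=1) -> order Headphones
  employee Leo (id=6) -> order Headphones


6 rows:
Alice, Camera, 4
Alice, Tablet, 5
Eve, Laptop, 5
Quinn, Camera, 9
Alice, Headphones, 8
Leo, Headphones, 4


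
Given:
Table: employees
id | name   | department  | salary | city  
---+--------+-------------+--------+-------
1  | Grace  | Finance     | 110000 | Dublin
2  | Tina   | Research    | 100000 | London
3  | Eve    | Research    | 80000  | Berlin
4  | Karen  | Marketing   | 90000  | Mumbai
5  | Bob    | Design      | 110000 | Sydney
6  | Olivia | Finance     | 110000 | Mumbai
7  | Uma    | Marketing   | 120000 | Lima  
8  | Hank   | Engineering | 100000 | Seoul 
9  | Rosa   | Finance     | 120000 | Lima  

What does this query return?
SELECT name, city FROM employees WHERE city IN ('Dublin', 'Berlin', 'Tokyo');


Filtering: city IN ('Dublin', 'Berlin', 'Tokyo')
Matching: 2 rows

2 rows:
Grace, Dublin
Eve, Berlin


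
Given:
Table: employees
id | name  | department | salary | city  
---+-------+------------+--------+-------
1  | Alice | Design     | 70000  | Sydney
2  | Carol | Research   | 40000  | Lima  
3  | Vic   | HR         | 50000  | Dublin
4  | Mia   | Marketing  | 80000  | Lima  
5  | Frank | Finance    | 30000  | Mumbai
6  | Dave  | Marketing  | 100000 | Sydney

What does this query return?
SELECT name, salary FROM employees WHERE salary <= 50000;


Filtering: salary <= 50000
Matching: 3 rows

3 rows:
Carol, 40000
Vic, 50000
Frank, 30000


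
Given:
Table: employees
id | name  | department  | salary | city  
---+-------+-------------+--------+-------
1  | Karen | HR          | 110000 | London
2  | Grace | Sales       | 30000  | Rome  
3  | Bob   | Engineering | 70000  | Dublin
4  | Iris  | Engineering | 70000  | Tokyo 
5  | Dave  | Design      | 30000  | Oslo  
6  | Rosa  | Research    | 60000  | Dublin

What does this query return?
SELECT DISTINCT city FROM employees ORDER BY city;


All 'city' values (row order): London, Rome, Dublin, Tokyo, Oslo, Dublin
Removing duplicates leaves 5 unique value(s).

5 values:
Dublin
London
Oslo
Rome
Tokyo


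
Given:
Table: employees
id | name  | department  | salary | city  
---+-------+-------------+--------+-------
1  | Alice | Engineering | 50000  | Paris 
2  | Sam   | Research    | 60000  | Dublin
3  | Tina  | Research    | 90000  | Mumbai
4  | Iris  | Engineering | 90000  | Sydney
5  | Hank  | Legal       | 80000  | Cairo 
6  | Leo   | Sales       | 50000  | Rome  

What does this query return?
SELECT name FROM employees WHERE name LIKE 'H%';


LIKE 'H%' matches names starting with 'H'
Matching: 1

1 rows:
Hank


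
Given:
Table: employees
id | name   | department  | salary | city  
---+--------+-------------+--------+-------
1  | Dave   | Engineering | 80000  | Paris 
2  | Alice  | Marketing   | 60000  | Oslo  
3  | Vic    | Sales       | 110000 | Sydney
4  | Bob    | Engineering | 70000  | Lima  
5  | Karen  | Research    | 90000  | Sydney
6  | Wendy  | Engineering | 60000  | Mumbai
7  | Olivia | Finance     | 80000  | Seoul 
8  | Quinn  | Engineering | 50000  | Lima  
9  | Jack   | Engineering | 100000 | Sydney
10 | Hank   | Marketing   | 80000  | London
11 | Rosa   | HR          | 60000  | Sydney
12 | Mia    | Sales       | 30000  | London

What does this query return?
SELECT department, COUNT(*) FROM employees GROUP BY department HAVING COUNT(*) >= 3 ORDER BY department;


Groups with count >= 3:
  Engineering: 5 -> PASS
  Finance: 1 -> filtered out
  HR: 1 -> filtered out
  Marketing: 2 -> filtered out
  Research: 1 -> filtered out
  Sales: 2 -> filtered out


1 groups:
Engineering, 5


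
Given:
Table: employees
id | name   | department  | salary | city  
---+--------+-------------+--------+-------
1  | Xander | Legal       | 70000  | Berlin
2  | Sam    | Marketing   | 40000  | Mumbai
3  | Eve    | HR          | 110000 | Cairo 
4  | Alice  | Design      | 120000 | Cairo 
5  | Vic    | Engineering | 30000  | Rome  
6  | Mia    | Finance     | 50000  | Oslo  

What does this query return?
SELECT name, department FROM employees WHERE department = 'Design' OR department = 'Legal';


Filtering: department = 'Design' OR 'Legal'
Matching: 2 rows

2 rows:
Xander, Legal
Alice, Design


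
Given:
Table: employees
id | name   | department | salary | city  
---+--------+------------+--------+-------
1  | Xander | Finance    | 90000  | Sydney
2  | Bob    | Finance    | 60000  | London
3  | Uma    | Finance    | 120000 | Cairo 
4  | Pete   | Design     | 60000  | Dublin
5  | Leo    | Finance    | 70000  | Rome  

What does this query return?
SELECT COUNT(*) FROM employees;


COUNT(*) counts all rows

5


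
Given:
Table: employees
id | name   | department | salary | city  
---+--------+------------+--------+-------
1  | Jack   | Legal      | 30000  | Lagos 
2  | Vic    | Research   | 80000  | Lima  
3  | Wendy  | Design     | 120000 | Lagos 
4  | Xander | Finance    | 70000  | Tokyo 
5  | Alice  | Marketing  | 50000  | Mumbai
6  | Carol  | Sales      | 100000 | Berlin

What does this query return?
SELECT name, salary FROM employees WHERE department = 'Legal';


Filtering: department = 'Legal'
Matching rows: 1

1 rows:
Jack, 30000


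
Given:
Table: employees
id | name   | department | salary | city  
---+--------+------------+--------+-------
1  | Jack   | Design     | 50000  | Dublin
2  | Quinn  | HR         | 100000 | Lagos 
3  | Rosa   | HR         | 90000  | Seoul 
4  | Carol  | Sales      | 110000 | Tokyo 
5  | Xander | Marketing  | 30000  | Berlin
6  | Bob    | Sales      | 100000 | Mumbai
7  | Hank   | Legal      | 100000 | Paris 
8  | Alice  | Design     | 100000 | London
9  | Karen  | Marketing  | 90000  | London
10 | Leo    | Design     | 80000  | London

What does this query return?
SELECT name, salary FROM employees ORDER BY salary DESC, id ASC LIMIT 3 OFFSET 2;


Sort by salary DESC (id ASC tiebreak), then skip 2 and take 3
Rows 3 through 5

3 rows:
Bob, 100000
Hank, 100000
Alice, 100000


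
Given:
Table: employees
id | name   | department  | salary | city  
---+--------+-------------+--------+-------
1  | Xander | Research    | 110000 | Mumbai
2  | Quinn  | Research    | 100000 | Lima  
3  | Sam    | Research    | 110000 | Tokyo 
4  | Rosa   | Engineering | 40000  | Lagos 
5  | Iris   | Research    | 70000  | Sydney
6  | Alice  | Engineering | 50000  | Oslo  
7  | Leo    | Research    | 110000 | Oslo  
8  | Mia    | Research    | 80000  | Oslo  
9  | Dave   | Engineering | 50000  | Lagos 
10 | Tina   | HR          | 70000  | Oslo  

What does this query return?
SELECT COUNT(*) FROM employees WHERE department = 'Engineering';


Counting rows where department = 'Engineering'
  Rosa -> MATCH
  Alice -> MATCH
  Dave -> MATCH


3


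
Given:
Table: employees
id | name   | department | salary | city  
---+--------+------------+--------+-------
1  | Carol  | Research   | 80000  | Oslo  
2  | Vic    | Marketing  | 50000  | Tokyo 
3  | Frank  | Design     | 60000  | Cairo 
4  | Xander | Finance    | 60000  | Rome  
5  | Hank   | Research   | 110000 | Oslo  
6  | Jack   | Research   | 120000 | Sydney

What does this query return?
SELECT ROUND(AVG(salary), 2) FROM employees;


SUM(salary) = 480000
COUNT = 6
ROUND(AVG, 2) = ROUND(480000 / 6, 2) = 80000.0

80000.0


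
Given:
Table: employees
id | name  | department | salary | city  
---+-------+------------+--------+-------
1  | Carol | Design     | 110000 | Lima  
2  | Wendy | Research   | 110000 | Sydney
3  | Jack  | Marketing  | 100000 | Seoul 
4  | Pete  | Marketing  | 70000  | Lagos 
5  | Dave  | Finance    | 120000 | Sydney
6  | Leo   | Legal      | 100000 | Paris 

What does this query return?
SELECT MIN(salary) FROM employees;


Salaries: 110000, 110000, 100000, 70000, 120000, 100000
MIN = 70000

70000


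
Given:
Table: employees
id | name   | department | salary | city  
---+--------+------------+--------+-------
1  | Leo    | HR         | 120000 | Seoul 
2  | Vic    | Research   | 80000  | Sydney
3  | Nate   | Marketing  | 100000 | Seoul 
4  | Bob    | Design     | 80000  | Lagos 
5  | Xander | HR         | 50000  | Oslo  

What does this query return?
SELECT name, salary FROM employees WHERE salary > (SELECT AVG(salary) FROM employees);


Subquery: AVG(salary) = 86000.0
Filtering: salary > 86000.0
  Leo (120000) -> MATCH
  Nate (100000) -> MATCH


2 rows:
Leo, 120000
Nate, 100000


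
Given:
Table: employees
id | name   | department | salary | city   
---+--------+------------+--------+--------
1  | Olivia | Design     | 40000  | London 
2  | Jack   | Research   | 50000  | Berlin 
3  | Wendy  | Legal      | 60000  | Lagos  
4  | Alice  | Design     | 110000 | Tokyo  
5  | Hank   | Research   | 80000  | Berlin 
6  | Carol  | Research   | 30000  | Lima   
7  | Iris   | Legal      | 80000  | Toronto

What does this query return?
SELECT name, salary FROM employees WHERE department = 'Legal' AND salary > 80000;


Filtering: department = 'Legal' AND salary > 80000
Matching: 0 rows

Empty result set (0 rows)


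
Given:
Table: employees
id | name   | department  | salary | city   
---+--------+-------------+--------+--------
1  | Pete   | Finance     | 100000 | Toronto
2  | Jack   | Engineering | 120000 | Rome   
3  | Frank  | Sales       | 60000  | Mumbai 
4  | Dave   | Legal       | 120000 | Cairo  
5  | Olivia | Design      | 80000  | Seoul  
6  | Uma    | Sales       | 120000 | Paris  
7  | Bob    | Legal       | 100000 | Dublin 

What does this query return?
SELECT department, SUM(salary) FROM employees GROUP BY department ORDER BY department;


Summing salary within each department:
  Design: 80000 = 80000
  Engineering: 120000 = 120000
  Finance: 100000 = 100000
  Legal: 120000 + 100000 = 220000
  Sales: 60000 + 120000 = 180000


5 groups:
Design, 80000
Engineering, 120000
Finance, 100000
Legal, 220000
Sales, 180000


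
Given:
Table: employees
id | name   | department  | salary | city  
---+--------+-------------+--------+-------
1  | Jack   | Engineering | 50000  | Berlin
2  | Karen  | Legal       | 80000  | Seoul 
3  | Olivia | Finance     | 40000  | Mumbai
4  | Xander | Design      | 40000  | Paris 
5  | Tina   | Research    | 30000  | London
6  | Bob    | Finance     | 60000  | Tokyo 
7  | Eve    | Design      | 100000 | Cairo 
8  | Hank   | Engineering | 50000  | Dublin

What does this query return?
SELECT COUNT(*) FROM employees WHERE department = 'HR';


Counting rows where department = 'HR'


0


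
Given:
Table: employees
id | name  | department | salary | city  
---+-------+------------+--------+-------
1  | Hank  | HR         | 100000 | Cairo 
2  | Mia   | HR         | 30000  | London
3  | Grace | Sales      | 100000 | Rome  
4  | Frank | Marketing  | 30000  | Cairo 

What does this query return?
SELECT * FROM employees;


SELECT * returns all 4 rows with all columns

4 rows:
1, Hank, HR, 100000, Cairo
2, Mia, HR, 30000, London
3, Grace, Sales, 100000, Rome
4, Frank, Marketing, 30000, Cairo


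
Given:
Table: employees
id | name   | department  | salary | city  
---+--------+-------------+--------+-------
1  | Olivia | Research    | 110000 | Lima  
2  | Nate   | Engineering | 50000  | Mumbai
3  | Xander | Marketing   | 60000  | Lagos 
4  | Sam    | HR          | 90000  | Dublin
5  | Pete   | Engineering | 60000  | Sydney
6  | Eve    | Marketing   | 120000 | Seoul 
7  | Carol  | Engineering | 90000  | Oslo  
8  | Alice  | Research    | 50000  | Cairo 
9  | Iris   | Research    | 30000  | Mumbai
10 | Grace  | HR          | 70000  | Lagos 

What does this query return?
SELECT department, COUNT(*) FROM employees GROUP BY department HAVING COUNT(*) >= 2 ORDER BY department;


Groups with count >= 2:
  Engineering: 3 -> PASS
  HR: 2 -> PASS
  Marketing: 2 -> PASS
  Research: 3 -> PASS


4 groups:
Engineering, 3
HR, 2
Marketing, 2
Research, 3


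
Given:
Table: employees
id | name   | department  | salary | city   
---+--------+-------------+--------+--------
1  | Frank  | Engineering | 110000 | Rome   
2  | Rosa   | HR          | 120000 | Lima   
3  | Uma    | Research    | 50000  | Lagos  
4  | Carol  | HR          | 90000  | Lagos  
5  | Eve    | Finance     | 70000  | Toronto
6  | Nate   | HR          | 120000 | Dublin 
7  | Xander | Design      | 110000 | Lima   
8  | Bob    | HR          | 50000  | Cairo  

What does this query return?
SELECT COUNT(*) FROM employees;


COUNT(*) counts all rows

8


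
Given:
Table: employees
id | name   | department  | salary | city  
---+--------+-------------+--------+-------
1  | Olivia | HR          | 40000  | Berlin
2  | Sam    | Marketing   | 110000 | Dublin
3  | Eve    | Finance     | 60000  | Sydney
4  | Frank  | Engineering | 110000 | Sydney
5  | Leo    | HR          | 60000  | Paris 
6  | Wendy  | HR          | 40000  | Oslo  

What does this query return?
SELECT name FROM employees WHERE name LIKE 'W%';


LIKE 'W%' matches names starting with 'W'
Matching: 1

1 rows:
Wendy


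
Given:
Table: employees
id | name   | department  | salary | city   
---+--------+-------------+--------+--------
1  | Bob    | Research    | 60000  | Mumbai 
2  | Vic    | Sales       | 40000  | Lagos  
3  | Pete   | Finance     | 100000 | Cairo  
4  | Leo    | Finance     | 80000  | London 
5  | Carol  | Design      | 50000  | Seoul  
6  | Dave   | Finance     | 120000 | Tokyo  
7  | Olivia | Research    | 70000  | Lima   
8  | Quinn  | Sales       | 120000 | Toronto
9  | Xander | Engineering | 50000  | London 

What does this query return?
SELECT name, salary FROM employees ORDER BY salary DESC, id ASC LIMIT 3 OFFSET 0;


Sort by salary DESC (id ASC tiebreak), then skip 0 and take 3
Rows 1 through 3

3 rows:
Dave, 120000
Quinn, 120000
Pete, 100000


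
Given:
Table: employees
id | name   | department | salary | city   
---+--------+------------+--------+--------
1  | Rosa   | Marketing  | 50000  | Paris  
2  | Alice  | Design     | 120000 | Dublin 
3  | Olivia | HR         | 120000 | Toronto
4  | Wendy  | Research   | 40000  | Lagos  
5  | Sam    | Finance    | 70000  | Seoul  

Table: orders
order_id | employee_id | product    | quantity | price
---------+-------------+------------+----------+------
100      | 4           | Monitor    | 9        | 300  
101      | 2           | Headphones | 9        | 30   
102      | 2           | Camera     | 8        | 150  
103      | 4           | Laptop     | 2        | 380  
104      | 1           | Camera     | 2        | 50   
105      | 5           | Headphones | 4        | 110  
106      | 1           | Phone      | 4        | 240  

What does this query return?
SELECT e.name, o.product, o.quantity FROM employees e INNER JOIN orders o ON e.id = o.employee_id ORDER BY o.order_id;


Joining employees.id = orders.employee_id:
  employee Wendy (id=4) -> order Monitor
  employee Alice (id=2) -> order Headphones
  employee Alice (id=2) -> order Camera
  employee Wendy (id=4) -> order Laptop
  employee Rosa (id=1) -> order Camera
  employee Sam (id=5) -> order Headphones
  employee Rosa (id=1) -> order Phone


7 rows:
Wendy, Monitor, 9
Alice, Headphones, 9
Alice, Camera, 8
Wendy, Laptop, 2
Rosa, Camera, 2
Sam, Headphones, 4
Rosa, Phone, 4


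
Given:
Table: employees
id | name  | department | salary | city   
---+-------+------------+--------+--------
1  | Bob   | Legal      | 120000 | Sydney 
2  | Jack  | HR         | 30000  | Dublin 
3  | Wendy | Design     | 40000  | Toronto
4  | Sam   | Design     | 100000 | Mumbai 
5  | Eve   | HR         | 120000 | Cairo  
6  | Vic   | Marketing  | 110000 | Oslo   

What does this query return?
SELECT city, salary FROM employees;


Projecting columns: city, salary

6 rows:
Sydney, 120000
Dublin, 30000
Toronto, 40000
Mumbai, 100000
Cairo, 120000
Oslo, 110000


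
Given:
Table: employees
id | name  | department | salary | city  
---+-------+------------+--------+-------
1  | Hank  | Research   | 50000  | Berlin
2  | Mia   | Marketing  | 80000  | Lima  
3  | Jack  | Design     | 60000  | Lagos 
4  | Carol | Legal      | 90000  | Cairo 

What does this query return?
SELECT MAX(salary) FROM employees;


Salaries: 50000, 80000, 60000, 90000
MAX = 90000

90000


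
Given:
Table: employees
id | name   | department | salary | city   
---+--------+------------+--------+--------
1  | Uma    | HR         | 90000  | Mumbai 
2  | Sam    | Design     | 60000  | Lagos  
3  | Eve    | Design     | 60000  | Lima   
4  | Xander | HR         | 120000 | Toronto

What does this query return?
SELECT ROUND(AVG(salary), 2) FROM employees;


SUM(salary) = 330000
COUNT = 4
ROUND(AVG, 2) = ROUND(330000 / 4, 2) = 82500.0

82500.0


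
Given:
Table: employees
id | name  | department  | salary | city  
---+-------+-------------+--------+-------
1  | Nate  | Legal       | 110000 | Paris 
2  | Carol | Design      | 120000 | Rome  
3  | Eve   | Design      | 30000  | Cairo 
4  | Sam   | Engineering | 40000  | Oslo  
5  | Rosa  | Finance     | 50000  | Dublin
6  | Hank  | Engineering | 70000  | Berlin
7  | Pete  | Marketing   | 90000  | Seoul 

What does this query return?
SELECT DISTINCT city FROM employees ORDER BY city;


All 'city' values (row order): Paris, Rome, Cairo, Oslo, Dublin, Berlin, Seoul
Removing duplicates leaves 7 unique value(s).

7 values:
Berlin
Cairo
Dublin
Oslo
Paris
Rome
Seoul


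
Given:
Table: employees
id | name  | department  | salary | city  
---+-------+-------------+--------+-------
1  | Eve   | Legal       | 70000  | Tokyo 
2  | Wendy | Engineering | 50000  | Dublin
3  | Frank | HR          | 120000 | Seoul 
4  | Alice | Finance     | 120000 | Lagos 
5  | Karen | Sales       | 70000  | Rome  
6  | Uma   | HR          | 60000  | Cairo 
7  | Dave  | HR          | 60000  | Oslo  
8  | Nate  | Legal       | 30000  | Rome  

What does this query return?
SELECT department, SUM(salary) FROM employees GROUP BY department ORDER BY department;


Summing salary within each department:
  Engineering: 50000 = 50000
  Finance: 120000 = 120000
  HR: 120000 + 60000 + 60000 = 240000
  Legal: 70000 + 30000 = 100000
  Sales: 70000 = 70000


5 groups:
Engineering, 50000
Finance, 120000
HR, 240000
Legal, 100000
Sales, 70000


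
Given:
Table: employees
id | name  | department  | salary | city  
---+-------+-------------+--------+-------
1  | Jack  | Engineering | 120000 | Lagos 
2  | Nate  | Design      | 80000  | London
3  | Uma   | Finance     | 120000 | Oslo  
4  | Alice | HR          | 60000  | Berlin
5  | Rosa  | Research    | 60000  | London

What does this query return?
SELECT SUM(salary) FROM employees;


SUM(salary) = 120000 + 80000 + 120000 + 60000 + 60000 = 440000

440000


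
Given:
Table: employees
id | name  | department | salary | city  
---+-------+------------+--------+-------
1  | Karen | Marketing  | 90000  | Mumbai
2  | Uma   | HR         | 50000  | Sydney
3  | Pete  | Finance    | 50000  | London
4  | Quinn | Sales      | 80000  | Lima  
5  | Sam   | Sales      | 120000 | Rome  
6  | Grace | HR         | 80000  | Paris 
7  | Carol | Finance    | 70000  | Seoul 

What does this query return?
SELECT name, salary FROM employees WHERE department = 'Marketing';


Filtering: department = 'Marketing'
Matching rows: 1

1 rows:
Karen, 90000


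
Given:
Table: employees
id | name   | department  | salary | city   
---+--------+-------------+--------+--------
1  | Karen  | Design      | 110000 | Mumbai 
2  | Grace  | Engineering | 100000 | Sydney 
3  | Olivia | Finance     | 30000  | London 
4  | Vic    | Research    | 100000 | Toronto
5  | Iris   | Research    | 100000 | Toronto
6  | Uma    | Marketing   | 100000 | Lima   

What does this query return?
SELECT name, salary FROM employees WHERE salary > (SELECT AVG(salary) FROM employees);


Subquery: AVG(salary) = 90000.0
Filtering: salary > 90000.0
  Karen (110000) -> MATCH
  Grace (100000) -> MATCH
  Vic (100000) -> MATCH
  Iris (100000) -> MATCH
  Uma (100000) -> MATCH


5 rows:
Karen, 110000
Grace, 100000
Vic, 100000
Iris, 100000
Uma, 100000


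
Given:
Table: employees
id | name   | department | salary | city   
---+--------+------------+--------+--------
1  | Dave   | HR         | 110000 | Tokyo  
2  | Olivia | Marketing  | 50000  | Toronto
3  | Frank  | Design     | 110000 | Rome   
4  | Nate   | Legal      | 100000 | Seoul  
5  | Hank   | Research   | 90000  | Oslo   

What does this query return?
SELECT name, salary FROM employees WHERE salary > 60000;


Filtering: salary > 60000
Matching: 4 rows

4 rows:
Dave, 110000
Frank, 110000
Nate, 100000
Hank, 90000


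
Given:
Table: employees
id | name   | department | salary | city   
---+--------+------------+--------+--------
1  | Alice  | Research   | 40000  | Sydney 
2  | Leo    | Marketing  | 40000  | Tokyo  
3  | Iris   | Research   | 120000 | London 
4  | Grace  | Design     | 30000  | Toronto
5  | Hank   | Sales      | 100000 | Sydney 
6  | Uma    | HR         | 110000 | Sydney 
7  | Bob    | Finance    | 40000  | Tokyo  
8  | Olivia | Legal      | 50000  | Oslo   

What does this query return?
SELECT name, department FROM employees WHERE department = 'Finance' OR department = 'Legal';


Filtering: department = 'Finance' OR 'Legal'
Matching: 2 rows

2 rows:
Bob, Finance
Olivia, Legal


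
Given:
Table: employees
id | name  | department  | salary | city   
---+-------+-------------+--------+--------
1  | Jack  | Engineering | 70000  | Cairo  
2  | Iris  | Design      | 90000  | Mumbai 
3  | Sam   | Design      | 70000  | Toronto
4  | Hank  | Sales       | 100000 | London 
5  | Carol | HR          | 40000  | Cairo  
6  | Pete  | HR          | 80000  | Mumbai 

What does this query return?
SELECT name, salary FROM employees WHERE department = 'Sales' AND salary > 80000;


Filtering: department = 'Sales' AND salary > 80000
Matching: 1 rows

1 rows:
Hank, 100000


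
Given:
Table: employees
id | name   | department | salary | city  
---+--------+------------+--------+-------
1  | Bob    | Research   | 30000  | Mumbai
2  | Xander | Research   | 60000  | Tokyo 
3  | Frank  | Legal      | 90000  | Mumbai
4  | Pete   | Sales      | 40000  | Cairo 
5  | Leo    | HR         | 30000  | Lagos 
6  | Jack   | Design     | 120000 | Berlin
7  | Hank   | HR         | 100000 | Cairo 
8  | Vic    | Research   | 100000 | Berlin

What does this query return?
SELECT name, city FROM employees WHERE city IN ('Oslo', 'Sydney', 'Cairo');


Filtering: city IN ('Oslo', 'Sydney', 'Cairo')
Matching: 2 rows

2 rows:
Pete, Cairo
Hank, Cairo


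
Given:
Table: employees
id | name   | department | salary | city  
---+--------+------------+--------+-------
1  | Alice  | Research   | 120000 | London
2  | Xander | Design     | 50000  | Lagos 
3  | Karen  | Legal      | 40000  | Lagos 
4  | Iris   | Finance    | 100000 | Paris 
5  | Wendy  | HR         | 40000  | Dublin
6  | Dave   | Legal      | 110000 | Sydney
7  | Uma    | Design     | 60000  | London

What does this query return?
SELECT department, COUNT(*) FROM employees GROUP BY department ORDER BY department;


Assigning each row to its department group:
  Alice -> Research
  Xander -> Design
  Karen -> Legal
  Iris -> Finance
  Wendy -> HR
  Dave -> Legal
  Uma -> Design


5 groups:
Design, 2
Finance, 1
HR, 1
Legal, 2
Research, 1


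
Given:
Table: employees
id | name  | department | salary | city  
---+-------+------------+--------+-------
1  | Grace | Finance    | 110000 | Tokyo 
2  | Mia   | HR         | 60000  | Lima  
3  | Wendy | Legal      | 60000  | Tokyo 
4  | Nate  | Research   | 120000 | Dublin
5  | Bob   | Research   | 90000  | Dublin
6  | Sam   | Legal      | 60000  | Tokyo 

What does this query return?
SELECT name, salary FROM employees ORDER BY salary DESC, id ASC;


Sorting by salary DESC, then id ASC for ties

6 rows:
Nate, 120000
Grace, 110000
Bob, 90000
Mia, 60000
Wendy, 60000
Sam, 60000


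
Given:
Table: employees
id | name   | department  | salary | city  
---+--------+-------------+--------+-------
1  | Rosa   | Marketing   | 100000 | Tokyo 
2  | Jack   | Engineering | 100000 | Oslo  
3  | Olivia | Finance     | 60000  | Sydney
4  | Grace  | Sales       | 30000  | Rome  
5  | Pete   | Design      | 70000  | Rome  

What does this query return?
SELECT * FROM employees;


SELECT * returns all 5 rows with all columns

5 rows:
1, Rosa, Marketing, 100000, Tokyo
2, Jack, Engineering, 100000, Oslo
3, Olivia, Finance, 60000, Sydney
4, Grace, Sales, 30000, Rome
5, Pete, Design, 70000, Rome


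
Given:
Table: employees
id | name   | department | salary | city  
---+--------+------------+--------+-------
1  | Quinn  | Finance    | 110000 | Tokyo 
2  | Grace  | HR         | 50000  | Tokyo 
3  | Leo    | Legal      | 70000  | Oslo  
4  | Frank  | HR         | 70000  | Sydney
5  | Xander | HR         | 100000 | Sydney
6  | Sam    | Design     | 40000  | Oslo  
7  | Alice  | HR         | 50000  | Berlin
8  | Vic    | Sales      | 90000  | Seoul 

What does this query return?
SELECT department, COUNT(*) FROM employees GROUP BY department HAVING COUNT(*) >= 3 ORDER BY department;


Groups with count >= 3:
  HR: 4 -> PASS
  Design: 1 -> filtered out
  Finance: 1 -> filtered out
  Legal: 1 -> filtered out
  Sales: 1 -> filtered out


1 groups:
HR, 4


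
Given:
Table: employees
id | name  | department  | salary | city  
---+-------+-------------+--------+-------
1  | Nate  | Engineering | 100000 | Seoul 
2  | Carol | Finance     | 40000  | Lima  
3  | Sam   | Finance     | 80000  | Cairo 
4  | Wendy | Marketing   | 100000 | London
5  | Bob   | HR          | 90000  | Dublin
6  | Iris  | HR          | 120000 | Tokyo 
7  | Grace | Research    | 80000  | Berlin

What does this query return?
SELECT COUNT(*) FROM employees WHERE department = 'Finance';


Counting rows where department = 'Finance'
  Carol -> MATCH
  Sam -> MATCH


2


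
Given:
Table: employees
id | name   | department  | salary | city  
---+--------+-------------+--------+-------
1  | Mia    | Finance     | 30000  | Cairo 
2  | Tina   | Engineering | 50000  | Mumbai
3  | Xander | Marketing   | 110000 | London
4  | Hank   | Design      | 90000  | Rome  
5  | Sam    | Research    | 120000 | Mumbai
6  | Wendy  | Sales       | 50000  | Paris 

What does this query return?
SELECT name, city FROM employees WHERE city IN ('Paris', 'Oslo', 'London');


Filtering: city IN ('Paris', 'Oslo', 'London')
Matching: 2 rows

2 rows:
Xander, London
Wendy, Paris


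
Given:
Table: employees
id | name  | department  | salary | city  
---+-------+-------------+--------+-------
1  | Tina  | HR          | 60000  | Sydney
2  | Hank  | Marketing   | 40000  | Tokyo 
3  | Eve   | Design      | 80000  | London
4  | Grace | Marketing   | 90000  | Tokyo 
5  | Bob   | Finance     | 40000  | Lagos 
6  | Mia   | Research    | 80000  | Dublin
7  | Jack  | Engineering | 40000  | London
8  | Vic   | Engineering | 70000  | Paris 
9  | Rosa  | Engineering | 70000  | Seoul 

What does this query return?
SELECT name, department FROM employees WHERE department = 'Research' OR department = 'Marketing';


Filtering: department = 'Research' OR 'Marketing'
Matching: 3 rows

3 rows:
Hank, Marketing
Grace, Marketing
Mia, Research


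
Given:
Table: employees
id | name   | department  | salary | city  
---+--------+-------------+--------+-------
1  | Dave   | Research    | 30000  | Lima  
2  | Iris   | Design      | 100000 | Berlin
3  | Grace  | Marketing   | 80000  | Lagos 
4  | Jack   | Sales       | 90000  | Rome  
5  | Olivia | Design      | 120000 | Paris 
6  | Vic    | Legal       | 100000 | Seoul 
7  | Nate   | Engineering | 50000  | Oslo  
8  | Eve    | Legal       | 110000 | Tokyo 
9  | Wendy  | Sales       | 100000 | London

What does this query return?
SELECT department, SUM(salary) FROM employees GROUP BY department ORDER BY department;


Summing salary within each department:
  Design: 100000 + 120000 = 220000
  Engineering: 50000 = 50000
  Legal: 100000 + 110000 = 210000
  Marketing: 80000 = 80000
  Research: 30000 = 30000
  Sales: 90000 + 100000 = 190000


6 groups:
Design, 220000
Engineering, 50000
Legal, 210000
Marketing, 80000
Research, 30000
Sales, 190000


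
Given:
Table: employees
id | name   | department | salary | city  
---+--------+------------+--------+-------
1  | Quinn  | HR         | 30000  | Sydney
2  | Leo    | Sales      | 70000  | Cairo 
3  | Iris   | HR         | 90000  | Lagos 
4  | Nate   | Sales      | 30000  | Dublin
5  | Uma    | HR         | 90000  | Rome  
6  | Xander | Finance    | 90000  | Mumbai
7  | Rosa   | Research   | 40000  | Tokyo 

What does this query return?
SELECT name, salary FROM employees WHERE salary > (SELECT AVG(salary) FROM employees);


Subquery: AVG(salary) = 62857.14
Filtering: salary > 62857.14
  Leo (70000) -> MATCH
  Iris (90000) -> MATCH
  Uma (90000) -> MATCH
  Xander (90000) -> MATCH


4 rows:
Leo, 70000
Iris, 90000
Uma, 90000
Xander, 90000


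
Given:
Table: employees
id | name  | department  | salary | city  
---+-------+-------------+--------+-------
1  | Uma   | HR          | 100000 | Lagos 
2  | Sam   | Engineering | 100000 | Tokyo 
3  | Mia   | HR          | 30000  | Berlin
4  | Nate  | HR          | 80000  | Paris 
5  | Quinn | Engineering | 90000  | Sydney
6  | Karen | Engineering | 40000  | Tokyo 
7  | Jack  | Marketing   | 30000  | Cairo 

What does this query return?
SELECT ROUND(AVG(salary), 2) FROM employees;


SUM(salary) = 470000
COUNT = 7
ROUND(AVG, 2) = ROUND(470000 / 7, 2) = 67142.86

67142.86


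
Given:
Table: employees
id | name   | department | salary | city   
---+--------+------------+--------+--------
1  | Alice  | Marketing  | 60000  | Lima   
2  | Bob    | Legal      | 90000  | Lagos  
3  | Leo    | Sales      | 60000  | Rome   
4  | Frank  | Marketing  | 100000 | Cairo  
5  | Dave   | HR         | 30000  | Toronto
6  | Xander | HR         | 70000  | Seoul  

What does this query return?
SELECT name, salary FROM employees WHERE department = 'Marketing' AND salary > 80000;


Filtering: department = 'Marketing' AND salary > 80000
Matching: 1 rows

1 rows:
Frank, 100000


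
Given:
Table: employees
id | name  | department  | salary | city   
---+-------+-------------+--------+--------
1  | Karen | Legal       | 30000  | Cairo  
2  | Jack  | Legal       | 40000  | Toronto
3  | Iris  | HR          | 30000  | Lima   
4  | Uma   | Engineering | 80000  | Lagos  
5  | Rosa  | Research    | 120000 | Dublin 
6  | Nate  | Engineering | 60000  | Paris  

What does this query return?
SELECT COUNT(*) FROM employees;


COUNT(*) counts all rows

6


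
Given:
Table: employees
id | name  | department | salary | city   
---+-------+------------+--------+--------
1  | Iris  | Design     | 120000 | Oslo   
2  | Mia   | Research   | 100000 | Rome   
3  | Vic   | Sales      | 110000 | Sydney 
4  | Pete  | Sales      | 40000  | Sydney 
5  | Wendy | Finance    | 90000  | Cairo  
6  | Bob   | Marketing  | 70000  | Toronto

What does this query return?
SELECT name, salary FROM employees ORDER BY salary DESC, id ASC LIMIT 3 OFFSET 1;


Sort by salary DESC (id ASC tiebreak), then skip 1 and take 3
Rows 2 through 4

3 rows:
Vic, 110000
Mia, 100000
Wendy, 90000


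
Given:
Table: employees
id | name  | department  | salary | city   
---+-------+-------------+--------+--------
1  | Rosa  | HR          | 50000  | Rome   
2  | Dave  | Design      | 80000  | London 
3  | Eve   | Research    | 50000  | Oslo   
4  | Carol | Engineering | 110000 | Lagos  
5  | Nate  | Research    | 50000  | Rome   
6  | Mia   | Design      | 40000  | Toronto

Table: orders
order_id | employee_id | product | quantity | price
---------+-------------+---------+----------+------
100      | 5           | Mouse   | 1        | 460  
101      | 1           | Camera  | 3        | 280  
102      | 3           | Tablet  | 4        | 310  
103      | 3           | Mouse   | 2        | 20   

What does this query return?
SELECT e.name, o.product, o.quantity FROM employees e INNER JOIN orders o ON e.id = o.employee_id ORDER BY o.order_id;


Joining employees.id = orders.employee_id:
  employee Nate (id=5) -> order Mouse
  employee Rosa (id=1) -> order Camera
  employee Eve (id=3) -> order Tablet
  employee Eve (id=3) -> order Mouse


4 rows:
Nate, Mouse, 1
Rosa, Camera, 3
Eve, Tablet, 4
Eve, Mouse, 2


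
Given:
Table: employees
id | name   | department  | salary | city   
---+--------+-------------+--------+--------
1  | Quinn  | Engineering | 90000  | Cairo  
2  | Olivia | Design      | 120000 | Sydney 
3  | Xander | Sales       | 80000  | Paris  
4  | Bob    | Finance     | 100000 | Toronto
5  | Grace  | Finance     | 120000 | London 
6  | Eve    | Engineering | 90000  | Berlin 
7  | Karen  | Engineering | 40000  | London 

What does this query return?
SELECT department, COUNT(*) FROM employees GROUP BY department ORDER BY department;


Assigning each row to its department group:
  Quinn -> Engineering
  Olivia -> Design
  Xander -> Sales
  Bob -> Finance
  Grace -> Finance
  Eve -> Engineering
  Karen -> Engineering


4 groups:
Design, 1
Engineering, 3
Finance, 2
Sales, 1


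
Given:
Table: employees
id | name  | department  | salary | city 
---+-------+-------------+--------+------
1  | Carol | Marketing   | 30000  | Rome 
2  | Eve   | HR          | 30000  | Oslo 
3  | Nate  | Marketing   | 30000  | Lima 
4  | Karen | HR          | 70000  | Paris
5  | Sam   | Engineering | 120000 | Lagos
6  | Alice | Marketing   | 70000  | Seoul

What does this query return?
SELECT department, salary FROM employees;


Projecting columns: department, salary

6 rows:
Marketing, 30000
HR, 30000
Marketing, 30000
HR, 70000
Engineering, 120000
Marketing, 70000


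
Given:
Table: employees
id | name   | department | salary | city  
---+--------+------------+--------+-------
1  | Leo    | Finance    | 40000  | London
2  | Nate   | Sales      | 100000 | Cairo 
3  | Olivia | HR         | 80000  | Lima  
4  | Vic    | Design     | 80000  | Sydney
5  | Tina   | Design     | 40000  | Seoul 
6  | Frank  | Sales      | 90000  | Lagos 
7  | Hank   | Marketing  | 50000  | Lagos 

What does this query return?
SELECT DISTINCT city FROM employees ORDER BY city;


All 'city' values (row order): London, Cairo, Lima, Sydney, Seoul, Lagos, Lagos
Removing duplicates leaves 6 unique value(s).

6 values:
Cairo
Lagos
Lima
London
Seoul
Sydney
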